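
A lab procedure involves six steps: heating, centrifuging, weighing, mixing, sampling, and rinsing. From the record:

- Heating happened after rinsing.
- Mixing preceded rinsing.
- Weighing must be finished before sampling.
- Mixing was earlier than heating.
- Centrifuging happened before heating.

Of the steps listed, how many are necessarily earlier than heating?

Directly stated before heating: centrifuging, mixing, and rinsing.
No chain forces weighing (or any of the others) ahead of heating.
That's centrifuging, mixing, and rinsing — 3 in all.

3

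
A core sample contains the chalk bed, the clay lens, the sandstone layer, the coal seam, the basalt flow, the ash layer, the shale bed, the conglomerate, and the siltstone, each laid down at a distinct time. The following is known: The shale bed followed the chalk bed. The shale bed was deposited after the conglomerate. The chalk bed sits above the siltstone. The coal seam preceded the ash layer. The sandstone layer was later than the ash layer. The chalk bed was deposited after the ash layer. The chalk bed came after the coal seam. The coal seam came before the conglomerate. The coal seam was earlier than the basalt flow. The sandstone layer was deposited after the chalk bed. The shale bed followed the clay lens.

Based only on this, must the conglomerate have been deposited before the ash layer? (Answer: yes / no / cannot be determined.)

cannot be determined

No chain of stated constraints runs from the conglomerate to the ash layer, and none runs from the ash layer to the conglomerate either.
So the relative order of the conglomerate and the ash layer is not fixed by the given facts.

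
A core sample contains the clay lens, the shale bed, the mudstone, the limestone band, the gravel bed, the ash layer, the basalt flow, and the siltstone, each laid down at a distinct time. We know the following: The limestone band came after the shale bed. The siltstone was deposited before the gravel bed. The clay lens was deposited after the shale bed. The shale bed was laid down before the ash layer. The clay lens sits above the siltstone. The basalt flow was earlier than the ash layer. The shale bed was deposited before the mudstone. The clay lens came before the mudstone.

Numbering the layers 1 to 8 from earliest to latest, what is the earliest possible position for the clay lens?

3

The shale bed and the siltstone must both come before the clay lens — 2 forced predecessors.
Nothing else is forced ahead of the clay lens, so its earliest slot is position 2 + 1 = 3.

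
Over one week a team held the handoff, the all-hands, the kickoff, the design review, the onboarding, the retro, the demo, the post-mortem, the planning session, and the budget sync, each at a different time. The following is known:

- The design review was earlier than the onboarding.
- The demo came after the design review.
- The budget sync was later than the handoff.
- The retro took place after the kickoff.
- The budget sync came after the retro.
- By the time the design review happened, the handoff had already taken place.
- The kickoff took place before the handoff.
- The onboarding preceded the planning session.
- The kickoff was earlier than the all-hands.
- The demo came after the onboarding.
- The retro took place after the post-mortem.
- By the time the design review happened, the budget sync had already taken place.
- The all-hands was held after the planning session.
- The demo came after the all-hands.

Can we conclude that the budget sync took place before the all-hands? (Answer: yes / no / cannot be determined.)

yes

Chain the constraints: the budget sync → the design review → the onboarding → the planning session → the all-hands. Each link is directly stated, so the budget sync comes before the all-hands.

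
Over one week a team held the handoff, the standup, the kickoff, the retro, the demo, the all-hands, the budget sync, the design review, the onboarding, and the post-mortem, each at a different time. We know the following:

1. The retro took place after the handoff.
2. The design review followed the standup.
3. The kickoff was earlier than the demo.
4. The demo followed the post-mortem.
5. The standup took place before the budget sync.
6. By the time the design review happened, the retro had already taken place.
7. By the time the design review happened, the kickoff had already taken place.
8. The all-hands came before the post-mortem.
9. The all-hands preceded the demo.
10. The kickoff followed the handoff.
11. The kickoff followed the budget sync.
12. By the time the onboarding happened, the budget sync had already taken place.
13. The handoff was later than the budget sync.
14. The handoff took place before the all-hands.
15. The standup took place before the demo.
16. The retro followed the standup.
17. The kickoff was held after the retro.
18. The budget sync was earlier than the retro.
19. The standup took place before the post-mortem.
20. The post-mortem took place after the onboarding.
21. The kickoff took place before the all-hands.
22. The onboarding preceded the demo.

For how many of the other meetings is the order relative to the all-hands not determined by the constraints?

2

Forced before the all-hands: the budget sync, the handoff, the kickoff, the retro, and the standup; forced after the all-hands: the demo and the post-mortem.
That leaves the design review and the onboarding with no forced order relative to the all-hands — 2.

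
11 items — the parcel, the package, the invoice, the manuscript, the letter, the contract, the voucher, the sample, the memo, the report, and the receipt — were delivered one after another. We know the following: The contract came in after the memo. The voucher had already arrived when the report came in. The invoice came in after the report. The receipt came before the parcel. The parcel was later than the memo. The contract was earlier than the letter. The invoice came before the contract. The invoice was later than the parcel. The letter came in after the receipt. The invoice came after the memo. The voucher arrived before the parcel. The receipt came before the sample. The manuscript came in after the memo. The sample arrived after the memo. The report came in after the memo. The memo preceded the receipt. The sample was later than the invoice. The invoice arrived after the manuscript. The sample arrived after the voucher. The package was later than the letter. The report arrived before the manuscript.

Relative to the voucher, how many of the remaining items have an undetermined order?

2

Forced after the voucher: the contract, the invoice, the letter, the manuscript, the package, the parcel, the report, and the sample.
That leaves the memo and the receipt with no forced order relative to the voucher — 2.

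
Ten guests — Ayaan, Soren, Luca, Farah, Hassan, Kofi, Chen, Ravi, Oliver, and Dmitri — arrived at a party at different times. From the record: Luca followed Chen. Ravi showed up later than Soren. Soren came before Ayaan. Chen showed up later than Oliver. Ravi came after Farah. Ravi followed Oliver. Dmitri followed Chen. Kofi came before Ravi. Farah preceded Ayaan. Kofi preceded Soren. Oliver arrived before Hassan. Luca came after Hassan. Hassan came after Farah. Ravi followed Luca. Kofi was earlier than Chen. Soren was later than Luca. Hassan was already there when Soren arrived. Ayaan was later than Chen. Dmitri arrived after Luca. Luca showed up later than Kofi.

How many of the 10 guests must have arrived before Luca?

5

Directly stated before Luca: Chen, Hassan, and Kofi.
Farah reaches Luca via Farah → Hassan → Luca.
Oliver reaches Luca via Oliver → Hassan → Luca.
That's Chen, Farah, Hassan, Kofi, and Oliver — 5 in all.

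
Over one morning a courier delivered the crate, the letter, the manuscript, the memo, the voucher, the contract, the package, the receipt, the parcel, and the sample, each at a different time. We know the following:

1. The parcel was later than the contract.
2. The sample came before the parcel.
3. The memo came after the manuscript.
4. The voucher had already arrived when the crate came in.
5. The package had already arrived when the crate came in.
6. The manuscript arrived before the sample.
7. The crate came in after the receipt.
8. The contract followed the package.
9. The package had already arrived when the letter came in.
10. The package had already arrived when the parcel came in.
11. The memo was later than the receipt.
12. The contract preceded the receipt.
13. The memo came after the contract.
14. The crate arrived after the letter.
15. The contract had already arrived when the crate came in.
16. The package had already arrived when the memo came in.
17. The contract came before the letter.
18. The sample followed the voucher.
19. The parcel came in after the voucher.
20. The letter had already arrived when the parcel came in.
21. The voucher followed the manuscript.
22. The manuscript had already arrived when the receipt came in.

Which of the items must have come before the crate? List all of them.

the contract, the letter, the manuscript, the package, the receipt, the voucher

Directly stated before the crate: the contract, the letter, the package, the receipt, and the voucher.
The manuscript reaches the crate via the manuscript → the voucher → the crate.
No chain forces the parcel (or any of the others) ahead of the crate.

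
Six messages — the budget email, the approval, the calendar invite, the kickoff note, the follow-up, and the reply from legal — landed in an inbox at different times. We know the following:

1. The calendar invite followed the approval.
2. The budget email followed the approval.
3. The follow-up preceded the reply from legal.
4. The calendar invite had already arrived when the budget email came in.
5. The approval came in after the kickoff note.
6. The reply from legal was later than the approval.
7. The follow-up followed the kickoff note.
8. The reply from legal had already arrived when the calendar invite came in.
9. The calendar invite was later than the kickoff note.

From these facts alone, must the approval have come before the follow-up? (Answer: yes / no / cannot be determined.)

cannot be determined

No chain of stated constraints runs from the approval to the follow-up, and none runs from the follow-up to the approval either.
So the relative order of the approval and the follow-up is not fixed by the given facts.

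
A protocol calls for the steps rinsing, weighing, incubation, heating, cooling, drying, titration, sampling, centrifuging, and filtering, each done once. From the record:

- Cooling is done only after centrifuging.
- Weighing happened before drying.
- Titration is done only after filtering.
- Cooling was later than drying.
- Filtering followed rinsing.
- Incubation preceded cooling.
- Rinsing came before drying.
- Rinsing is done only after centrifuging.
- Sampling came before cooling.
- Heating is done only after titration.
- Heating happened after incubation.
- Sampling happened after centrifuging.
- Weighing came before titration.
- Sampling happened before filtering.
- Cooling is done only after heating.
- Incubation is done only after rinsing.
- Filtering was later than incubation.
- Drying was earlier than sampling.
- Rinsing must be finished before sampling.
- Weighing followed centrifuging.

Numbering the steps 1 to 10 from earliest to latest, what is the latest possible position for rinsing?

Rinsing must come before cooling, drying, filtering, heating, incubation, sampling, and titration — 7 steps forced after it.
Everything else can be placed before rinsing in some valid order, so rinsing can sit as late as position 10 − 7 = 3.

3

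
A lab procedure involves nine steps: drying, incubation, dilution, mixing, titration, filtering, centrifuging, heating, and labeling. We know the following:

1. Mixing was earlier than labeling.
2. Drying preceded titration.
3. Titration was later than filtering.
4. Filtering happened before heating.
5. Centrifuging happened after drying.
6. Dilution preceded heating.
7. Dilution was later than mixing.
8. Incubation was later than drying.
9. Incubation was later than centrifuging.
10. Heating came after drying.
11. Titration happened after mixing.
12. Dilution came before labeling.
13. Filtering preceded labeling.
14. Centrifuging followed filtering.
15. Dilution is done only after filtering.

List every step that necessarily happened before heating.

Directly stated before heating: dilution, drying, and filtering.
Mixing reaches heating via mixing → dilution → heating.

dilution, drying, filtering, mixing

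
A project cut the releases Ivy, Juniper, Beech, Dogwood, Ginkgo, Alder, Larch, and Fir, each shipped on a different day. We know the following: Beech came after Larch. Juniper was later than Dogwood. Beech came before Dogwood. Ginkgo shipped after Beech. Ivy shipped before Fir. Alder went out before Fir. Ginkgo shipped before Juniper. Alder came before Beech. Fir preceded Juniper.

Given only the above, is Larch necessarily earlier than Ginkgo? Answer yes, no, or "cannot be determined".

yes

Chain the constraints: Larch → Beech → Ginkgo. Each link is directly stated, so Larch comes before Ginkgo.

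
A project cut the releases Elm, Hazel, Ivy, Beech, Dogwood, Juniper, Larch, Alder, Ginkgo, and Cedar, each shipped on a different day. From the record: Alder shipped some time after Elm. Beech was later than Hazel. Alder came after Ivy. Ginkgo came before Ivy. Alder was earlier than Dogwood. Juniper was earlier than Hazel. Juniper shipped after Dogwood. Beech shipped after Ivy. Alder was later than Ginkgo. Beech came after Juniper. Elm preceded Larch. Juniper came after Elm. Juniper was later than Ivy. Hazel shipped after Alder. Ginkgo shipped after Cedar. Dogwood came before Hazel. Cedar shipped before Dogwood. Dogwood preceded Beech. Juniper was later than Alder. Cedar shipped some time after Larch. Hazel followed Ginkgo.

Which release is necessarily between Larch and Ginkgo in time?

Tracing the constraints gives Larch → Cedar → Ginkgo, so Cedar sits after Larch and before Ginkgo.
No other release is forced both after Larch and before Ginkgo.

Cedar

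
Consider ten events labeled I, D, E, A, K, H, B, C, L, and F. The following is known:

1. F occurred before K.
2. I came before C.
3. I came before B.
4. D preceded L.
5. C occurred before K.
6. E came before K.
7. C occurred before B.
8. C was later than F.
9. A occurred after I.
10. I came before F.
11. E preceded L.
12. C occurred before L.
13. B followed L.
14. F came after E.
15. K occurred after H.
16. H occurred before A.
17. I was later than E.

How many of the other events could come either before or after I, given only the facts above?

2

Forced before I: E; forced after I: A, B, C, F, K, and L.
That leaves D and H with no forced order relative to I — 2.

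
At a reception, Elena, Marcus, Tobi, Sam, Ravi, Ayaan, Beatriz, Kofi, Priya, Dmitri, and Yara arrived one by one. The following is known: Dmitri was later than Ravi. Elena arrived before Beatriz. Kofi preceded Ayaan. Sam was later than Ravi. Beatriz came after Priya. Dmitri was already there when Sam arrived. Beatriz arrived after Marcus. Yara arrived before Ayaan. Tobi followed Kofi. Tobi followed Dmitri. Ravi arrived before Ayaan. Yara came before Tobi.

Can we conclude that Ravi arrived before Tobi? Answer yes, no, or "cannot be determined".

yes

Chain the constraints: Ravi → Dmitri → Tobi. Each link is directly stated, so Ravi comes before Tobi.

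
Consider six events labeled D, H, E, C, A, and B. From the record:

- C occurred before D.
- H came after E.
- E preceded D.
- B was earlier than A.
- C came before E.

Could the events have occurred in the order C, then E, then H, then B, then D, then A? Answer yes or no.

Check each stated constraint against the proposed order — e.g. E is ahead of D; C is ahead of D. Every pair is in the required order; nothing is violated.

yes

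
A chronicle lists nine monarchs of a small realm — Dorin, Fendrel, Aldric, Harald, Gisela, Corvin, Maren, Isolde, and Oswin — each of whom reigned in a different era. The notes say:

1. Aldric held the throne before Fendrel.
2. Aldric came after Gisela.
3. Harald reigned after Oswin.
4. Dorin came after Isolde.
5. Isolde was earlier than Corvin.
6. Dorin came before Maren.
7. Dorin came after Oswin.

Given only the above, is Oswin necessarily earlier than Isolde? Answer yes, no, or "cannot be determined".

No chain of stated constraints runs from Oswin to Isolde, and none runs from Isolde to Oswin either.
So the relative order of Oswin and Isolde is not fixed by the given facts.

cannot be determined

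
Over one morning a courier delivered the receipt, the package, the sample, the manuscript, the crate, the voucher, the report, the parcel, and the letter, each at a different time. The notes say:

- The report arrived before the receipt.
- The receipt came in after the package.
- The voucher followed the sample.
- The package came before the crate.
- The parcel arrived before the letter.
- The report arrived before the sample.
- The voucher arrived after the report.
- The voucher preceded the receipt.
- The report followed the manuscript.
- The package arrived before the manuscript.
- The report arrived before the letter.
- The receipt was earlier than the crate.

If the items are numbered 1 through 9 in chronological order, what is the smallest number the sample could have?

The manuscript, the package, and the report must all come before the sample — 3 forced predecessors.
Nothing else is forced ahead of the sample, so its earliest slot is position 3 + 1 = 4.

4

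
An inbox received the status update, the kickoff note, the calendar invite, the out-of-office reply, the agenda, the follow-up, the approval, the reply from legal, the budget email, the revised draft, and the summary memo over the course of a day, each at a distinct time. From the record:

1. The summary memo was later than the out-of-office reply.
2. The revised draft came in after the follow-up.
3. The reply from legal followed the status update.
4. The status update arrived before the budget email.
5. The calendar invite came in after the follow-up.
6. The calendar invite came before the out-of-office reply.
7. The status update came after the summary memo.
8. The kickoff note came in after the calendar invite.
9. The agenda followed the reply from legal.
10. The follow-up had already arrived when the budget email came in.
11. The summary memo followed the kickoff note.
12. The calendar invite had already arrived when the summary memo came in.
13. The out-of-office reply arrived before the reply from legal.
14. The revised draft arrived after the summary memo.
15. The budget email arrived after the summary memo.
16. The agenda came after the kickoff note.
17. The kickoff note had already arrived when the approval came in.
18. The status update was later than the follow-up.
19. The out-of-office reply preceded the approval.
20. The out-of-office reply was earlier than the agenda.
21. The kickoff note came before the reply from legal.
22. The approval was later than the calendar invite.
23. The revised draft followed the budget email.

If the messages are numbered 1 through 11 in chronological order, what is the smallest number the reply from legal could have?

The calendar invite, the follow-up, the kickoff note, the out-of-office reply, the status update, and the summary memo must all come before the reply from legal — 6 forced predecessors.
Nothing else is forced ahead of the reply from legal, so its earliest slot is position 6 + 1 = 7.

7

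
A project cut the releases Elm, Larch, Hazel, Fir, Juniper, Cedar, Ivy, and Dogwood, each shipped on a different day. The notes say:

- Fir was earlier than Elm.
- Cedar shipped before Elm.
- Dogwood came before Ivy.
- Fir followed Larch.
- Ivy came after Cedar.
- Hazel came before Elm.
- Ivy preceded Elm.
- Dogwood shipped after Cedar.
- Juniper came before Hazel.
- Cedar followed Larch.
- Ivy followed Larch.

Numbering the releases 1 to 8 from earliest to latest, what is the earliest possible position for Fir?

2

Larch must come before Fir — 1 forced predecessor.
Nothing else is forced ahead of Fir, so its earliest slot is position 1 + 1 = 2.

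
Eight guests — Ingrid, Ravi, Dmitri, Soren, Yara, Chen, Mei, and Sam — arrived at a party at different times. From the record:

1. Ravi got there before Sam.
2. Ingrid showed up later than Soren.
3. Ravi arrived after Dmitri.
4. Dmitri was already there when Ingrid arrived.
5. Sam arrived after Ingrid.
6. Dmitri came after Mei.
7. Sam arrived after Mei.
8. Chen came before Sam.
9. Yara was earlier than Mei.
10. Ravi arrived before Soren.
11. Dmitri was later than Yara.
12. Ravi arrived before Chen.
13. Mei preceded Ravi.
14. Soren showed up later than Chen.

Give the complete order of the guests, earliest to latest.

Yara, Mei, Dmitri, Ravi, Chen, Soren, Ingrid, Sam

The constraints fix every adjacent pair, so only one ordering works:
Yara → Mei → Dmitri → Ravi → Chen → Soren → Ingrid → Sam.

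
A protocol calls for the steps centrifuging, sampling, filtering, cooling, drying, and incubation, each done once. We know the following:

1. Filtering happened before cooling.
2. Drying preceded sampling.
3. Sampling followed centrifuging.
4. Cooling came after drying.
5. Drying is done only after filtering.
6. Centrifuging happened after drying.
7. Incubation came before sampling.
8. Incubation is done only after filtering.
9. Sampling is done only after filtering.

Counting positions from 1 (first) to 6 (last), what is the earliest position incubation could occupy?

2

Filtering must come before incubation — 1 forced predecessor.
Nothing else is forced ahead of incubation, so its earliest slot is position 1 + 1 = 2.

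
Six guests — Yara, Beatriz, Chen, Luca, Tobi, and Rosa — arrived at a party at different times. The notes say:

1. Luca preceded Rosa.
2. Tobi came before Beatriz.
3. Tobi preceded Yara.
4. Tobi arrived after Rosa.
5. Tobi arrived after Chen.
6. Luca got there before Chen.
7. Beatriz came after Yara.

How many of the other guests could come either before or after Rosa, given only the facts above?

Forced before Rosa: Luca; forced after Rosa: Beatriz, Tobi, and Yara.
That leaves Chen with no forced order relative to Rosa — 1.

1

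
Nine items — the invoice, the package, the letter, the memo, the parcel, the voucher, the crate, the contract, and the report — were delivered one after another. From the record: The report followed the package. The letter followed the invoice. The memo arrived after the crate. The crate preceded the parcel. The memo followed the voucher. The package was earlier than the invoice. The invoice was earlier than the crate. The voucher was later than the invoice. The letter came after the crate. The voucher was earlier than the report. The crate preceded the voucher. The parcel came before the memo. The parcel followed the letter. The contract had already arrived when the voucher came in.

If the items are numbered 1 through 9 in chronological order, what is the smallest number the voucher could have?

The contract, the crate, the invoice, and the package must all come before the voucher — 4 forced predecessors.
Nothing else is forced ahead of the voucher, so its earliest slot is position 4 + 1 = 5.

5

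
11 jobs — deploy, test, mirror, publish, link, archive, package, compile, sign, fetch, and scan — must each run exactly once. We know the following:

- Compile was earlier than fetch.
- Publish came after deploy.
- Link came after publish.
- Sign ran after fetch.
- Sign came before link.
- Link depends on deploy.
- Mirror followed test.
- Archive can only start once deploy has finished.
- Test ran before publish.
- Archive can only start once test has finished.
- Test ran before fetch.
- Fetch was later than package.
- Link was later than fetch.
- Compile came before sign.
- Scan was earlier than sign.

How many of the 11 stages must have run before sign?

Directly stated before sign: compile, fetch, and scan.
Package reaches sign via package → fetch → sign.
Test reaches sign via test → fetch → sign.
That's compile, fetch, package, scan, and test — 5 in all.

5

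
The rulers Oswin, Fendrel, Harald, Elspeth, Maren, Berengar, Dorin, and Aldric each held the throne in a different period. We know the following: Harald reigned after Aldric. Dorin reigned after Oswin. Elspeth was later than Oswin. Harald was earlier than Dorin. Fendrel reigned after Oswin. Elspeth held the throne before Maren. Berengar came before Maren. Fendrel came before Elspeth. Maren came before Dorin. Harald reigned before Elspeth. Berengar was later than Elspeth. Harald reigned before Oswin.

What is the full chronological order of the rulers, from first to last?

Aldric, Harald, Oswin, Fendrel, Elspeth, Berengar, Maren, Dorin

The constraints fix every adjacent pair, so only one ordering works:
Aldric → Harald → Oswin → Fendrel → Elspeth → Berengar → Maren → Dorin.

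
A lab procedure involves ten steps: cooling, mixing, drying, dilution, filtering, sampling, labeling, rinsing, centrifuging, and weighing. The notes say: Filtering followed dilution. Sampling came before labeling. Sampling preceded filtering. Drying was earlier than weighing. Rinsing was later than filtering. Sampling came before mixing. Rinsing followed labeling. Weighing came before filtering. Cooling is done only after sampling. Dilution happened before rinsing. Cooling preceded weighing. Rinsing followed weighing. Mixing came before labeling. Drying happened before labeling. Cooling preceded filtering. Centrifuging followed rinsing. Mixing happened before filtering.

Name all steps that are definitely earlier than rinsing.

Directly stated before rinsing: dilution, filtering, labeling, and weighing.
Cooling reaches rinsing via cooling → weighing → rinsing.
Drying reaches rinsing via drying → weighing → rinsing.
Mixing reaches rinsing via mixing → filtering → rinsing.
Likewise sampling reaches rinsing by chaining the stated constraints.

cooling, dilution, drying, filtering, labeling, mixing, sampling, weighing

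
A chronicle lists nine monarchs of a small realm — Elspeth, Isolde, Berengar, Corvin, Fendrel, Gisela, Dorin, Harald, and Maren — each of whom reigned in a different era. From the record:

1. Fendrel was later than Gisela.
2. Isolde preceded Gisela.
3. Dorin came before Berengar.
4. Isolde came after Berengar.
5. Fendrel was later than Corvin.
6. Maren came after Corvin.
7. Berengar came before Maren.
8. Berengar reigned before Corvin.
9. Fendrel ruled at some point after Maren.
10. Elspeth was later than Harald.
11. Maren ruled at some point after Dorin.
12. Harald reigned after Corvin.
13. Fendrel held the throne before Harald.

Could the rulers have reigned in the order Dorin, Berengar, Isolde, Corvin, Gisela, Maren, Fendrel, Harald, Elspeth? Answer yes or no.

Check each stated constraint against the proposed order — e.g. Berengar is ahead of Maren; Dorin is ahead of Maren. Every pair is in the required order; nothing is violated.

yes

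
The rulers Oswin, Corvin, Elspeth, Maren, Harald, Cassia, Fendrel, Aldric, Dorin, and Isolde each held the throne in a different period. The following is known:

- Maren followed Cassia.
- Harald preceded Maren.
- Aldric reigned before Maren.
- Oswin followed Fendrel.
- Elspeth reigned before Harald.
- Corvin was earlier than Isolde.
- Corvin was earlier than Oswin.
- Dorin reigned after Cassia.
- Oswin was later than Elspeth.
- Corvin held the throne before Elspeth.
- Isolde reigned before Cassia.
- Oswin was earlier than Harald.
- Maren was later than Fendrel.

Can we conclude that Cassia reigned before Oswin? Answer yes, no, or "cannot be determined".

cannot be determined

No chain of stated constraints runs from Cassia to Oswin, and none runs from Oswin to Cassia either.
So the relative order of Cassia and Oswin is not fixed by the given facts.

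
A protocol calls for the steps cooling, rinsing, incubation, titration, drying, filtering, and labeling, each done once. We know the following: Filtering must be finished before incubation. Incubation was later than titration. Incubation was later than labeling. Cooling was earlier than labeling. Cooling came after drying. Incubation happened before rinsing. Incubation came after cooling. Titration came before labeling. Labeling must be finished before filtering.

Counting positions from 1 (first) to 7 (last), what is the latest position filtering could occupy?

5

Filtering must come before incubation and rinsing — 2 steps forced after it.
Everything else can be placed before filtering in some valid order, so filtering can sit as late as position 7 − 2 = 5.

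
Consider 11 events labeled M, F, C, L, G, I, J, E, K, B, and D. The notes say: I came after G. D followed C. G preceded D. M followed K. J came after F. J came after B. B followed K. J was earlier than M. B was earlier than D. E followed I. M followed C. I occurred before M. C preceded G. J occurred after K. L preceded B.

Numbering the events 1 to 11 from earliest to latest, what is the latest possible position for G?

G must come before D, E, I, and M — 4 events forced after it.
Everything else can be placed before G in some valid order, so G can sit as late as position 11 − 4 = 7.

7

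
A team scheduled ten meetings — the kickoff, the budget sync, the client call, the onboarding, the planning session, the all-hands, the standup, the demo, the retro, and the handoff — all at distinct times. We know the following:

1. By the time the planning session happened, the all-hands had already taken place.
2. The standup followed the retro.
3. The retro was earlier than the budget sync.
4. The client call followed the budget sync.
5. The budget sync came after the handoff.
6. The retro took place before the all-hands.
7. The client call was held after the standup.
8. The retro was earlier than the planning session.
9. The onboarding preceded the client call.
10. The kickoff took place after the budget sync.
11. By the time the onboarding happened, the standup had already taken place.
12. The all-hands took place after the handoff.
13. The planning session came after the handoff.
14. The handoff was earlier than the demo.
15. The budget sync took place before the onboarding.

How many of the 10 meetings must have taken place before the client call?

5

Directly stated before the client call: the budget sync, the onboarding, and the standup.
The handoff reaches the client call via the handoff → the budget sync → the client call.
The retro reaches the client call via the retro → the budget sync → the client call.
No chain forces the all-hands (or any of the others) ahead of the client call.
That's the budget sync, the handoff, the onboarding, the retro, and the standup — 5 in all.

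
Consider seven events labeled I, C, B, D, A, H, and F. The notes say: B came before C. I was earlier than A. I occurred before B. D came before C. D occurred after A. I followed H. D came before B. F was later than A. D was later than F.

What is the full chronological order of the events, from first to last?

H, I, A, F, D, B, C

The constraints fix every adjacent pair, so only one ordering works:
H → I → A → F → D → B → C.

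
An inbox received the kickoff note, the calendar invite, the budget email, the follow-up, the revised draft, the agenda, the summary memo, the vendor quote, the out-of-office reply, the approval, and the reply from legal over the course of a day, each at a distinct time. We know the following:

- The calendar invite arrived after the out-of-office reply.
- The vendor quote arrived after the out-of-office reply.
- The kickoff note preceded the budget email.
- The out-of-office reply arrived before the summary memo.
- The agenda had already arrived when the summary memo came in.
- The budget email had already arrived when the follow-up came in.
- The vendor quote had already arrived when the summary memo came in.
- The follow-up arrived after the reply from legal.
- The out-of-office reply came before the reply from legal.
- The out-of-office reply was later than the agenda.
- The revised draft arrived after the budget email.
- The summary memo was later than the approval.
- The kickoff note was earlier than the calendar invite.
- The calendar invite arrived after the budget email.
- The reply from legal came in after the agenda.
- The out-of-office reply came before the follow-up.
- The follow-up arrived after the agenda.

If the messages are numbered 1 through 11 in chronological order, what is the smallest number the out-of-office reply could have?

2

The agenda must come before the out-of-office reply — 1 forced predecessor.
Nothing else is forced ahead of the out-of-office reply, so its earliest slot is position 1 + 1 = 2.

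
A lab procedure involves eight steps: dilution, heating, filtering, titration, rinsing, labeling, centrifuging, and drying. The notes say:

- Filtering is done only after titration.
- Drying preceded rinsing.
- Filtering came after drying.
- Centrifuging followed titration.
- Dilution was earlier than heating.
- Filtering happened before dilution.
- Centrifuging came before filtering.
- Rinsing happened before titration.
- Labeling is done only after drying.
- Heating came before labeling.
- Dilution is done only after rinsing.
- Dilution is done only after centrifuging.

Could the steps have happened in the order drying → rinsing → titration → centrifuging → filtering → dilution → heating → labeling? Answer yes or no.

yes

Check each stated constraint against the proposed order — e.g. drying is ahead of filtering; drying is ahead of labeling. Every pair is in the required order; nothing is violated.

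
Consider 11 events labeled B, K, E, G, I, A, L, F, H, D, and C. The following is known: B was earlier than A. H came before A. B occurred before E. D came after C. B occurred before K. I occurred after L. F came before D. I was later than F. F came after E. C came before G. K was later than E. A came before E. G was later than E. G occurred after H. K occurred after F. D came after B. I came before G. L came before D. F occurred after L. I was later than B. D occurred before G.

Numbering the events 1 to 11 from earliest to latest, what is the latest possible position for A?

5

A must come before D, E, F, G, I, and K — 6 events forced after it.
Everything else can be placed before A in some valid order, so A can sit as late as position 11 − 6 = 5.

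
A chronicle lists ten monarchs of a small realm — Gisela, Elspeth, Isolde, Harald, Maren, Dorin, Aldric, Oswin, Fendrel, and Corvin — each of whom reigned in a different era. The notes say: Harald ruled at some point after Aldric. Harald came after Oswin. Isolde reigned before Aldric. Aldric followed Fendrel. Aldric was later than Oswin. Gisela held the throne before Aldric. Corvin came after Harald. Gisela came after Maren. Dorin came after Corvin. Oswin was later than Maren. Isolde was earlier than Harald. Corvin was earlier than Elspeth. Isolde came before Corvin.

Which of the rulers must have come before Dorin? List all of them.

Aldric, Corvin, Fendrel, Gisela, Harald, Isolde, Maren, Oswin

Directly stated before Dorin: Corvin.
Aldric reaches Dorin via Aldric → Harald → Corvin → Dorin.
Fendrel reaches Dorin via Fendrel → Aldric → Harald → Corvin → Dorin.
Gisela reaches Dorin via Gisela → Aldric → Harald → Corvin → Dorin.
Likewise Harald, Isolde, Maren, and Oswin each reach Dorin by chaining the stated constraints.
No chain forces Elspeth ahead of Dorin.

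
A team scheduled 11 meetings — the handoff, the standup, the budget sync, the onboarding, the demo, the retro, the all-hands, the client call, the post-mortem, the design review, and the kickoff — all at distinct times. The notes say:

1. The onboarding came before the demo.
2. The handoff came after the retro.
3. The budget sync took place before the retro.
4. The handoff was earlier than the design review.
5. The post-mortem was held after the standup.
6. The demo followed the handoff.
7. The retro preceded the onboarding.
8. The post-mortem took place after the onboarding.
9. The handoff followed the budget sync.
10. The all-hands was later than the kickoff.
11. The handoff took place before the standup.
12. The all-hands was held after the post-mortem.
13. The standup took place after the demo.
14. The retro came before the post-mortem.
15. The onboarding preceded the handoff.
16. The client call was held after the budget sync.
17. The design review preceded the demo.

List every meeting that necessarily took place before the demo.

the budget sync, the design review, the handoff, the onboarding, the retro

Directly stated before the demo: the design review, the handoff, and the onboarding.
The budget sync reaches the demo via the budget sync → the handoff → the demo.
The retro reaches the demo via the retro → the onboarding → the demo.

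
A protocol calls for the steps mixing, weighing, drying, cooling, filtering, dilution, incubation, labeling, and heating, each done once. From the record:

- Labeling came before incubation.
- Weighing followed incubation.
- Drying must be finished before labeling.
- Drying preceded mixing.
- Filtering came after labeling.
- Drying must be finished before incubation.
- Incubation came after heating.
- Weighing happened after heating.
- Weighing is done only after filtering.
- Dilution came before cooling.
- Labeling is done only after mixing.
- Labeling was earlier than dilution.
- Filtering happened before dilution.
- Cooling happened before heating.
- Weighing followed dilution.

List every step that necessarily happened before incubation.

Directly stated before incubation: drying, heating, and labeling.
Cooling reaches incubation via cooling → heating → incubation.
Dilution reaches incubation via dilution → cooling → heating → incubation.
Filtering reaches incubation via filtering → dilution → cooling → heating → incubation.
Likewise mixing reaches incubation by chaining the stated constraints.
No chain forces weighing ahead of incubation.

cooling, dilution, drying, filtering, heating, labeling, mixing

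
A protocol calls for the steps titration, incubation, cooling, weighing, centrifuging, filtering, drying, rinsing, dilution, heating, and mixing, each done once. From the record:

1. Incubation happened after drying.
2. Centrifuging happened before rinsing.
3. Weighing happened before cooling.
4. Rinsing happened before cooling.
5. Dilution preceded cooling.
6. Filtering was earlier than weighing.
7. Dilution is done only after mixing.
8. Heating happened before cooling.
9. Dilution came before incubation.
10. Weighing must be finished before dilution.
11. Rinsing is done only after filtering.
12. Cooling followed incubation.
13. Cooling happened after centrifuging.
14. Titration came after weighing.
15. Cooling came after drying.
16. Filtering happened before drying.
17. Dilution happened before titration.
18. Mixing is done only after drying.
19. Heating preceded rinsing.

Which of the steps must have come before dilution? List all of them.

drying, filtering, mixing, weighing

Directly stated before dilution: mixing and weighing.
Drying reaches dilution via drying → mixing → dilution.
Filtering reaches dilution via filtering → weighing → dilution.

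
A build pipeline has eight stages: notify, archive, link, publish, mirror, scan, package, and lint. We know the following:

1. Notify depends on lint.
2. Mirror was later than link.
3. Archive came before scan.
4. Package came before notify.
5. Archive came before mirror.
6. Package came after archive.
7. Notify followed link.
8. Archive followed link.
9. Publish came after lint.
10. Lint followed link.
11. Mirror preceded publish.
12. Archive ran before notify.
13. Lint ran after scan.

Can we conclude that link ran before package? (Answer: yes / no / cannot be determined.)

Chain the constraints: link → archive → package. Each link is directly stated, so link comes before package.

yes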